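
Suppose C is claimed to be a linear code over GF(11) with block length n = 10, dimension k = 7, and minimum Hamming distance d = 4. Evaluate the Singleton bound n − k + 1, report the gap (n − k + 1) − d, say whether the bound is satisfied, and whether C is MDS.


Singleton RHS = n − k + 1 = 4, slack = 0, bound satisfied, MDS.

Singleton bound: d ≤ n − k + 1.
Here n = 10, k = 7, so n − k + 1 = 4.
Given d = 4, check d ≤ 4: YES.
Slack = (n − k + 1) − d = 0.
The code is MDS (slack = 0).
Description: the claimed parameters are [10, 7, 4]_11; such a code would be MDS (meets Singleton bound).


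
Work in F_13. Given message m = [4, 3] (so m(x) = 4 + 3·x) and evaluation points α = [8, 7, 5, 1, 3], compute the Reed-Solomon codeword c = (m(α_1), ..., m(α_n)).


c = [2, 12, 6, 7, 0]

Message polynomial: m(x) = 4 + 3·x (mod 13).
For each evaluation point α_i, compute m(α_i) mod 13:
  α_1 = 8: Horner steps 3 → 2, so m(8) = 2.
  α_2 = 7: Horner steps 3 → 12, so m(7) = 12.
  α_3 = 5: Horner steps 3 → 6, so m(5) = 6.
  α_4 = 1: Horner steps 3 → 7, so m(1) = 7.
  α_5 = 3: Horner steps 3 → 0, so m(3) = 0.
Codeword c = [2, 12, 6, 7, 0] ∈ F_13^5.


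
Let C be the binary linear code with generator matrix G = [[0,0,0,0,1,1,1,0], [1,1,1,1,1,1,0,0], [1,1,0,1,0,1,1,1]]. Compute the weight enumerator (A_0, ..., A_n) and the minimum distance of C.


Weight distribution: A_0 = 1, A_3 = 2, A_4 = 1, A_5 = 2, A_6 = 2. Minimum distance d = 3.

Enumerate all 2^3 = 8 messages m ∈ F_2^3.
For each, compute codeword c = mG in F_2^8, then tally its weight.
  m = 000 → c = 00000000, weight = 0.
  m = 100 → c = 00001110, weight = 3.
  m = 010 → c = 11111100, weight = 6.
  m = 110 → c = 11110010, weight = 5.
  m = 001 → c = 11010111, weight = 6.
  m = 101 → c = 11011001, weight = 5.
  m = 011 → c = 00101011, weight = 4.
  m = 111 → c = 00100101, weight = 3.
Tally weights:
  weight 0: 1 codewords.
  weight 3: 2 codewords.
  weight 4: 1 codewords.
  weight 5: 2 codewords.
  weight 6: 2 codewords.
Minimum distance d = smallest w > 0 with A_w > 0 = 3.
Sanity: Σ A_w = 8 = 2^3 = 8 ✓.


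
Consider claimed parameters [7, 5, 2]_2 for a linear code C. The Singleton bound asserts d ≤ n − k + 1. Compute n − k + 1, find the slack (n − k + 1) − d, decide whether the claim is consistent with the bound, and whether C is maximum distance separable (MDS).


Singleton RHS = n − k + 1 = 3, slack = 1, bound satisfied, not MDS.

Singleton bound: d ≤ n − k + 1.
Here n = 7, k = 5, so n − k + 1 = 3.
Given d = 2, check d ≤ 3: YES.
Slack = (n − k + 1) − d = 1.
The code is NOT MDS (slack = 1 > 0).
Description: the claimed parameters are [7, 5, 2]_2; such a code would be non-MDS.


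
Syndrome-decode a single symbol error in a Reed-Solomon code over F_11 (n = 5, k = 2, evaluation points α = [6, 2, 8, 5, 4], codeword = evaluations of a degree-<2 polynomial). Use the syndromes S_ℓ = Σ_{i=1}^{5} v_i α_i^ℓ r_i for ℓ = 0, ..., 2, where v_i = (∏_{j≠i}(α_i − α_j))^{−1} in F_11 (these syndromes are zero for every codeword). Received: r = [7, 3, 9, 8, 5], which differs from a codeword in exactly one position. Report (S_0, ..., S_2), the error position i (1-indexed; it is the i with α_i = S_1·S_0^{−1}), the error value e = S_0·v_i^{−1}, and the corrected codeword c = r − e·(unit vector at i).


S = (10, 6, 8), error at position 4, error magnitude e = 2, c = [7, 3, 9, 6, 5].

Step 1: column multipliers v_i = (∏_{j≠i}(α_i − α_j))^{−1} mod 11.
  i = 1 (α = 6): (6−2)(6−8)(6−5)(6−4) = 4·(−2)·1·2 = −16 ≡ 6, so v_1 = 6^{−1} = 2 (mod 11).
  i = 2 (α = 2): (2−6)(2−8)(2−5)(2−4) = (−4)·(−6)·(−3)·(−2) = 144 ≡ 1, so v_2 = 1^{−1} = 1 (mod 11).
  i = 3 (α = 8): (8−6)(8−2)(8−5)(8−4) = 2·6·3·4 = 144 ≡ 1, so v_3 = 1^{−1} = 1 (mod 11).
  i = 4 (α = 5): (5−6)(5−2)(5−8)(5−4) = (−1)·3·(−3)·1 = 9 ≡ 9, so v_4 = 9^{−1} = 5 (mod 11).
  i = 5 (α = 4): (4−6)(4−2)(4−8)(4−5) = (−2)·2·(−4)·(−1) = −16 ≡ 6, so v_5 = 6^{−1} = 2 (mod 11).
  v = [2, 1, 1, 5, 2].
Step 2: syndromes of r = [7, 3, 9, 8, 5] (all sums mod 11).
  S_0 = Σ v_i r_i = 2·7 + 1·3 + 1·9 + 5·8 + 2·5 = 76 ≡ 10.
  S_1 = Σ v_i α_i r_i = 2·6·7 + 1·2·3 + 1·8·9 + 5·5·8 + 2·4·5 = 402 ≡ 6.
  α_i^2 mod 11 = [3, 4, 9, 3, 5].
  S_2 = Σ v_i α_i^2 r_i = 2·3·7 + 1·4·3 + 1·9·9 + 5·3·8 + 2·5·5 = 305 ≡ 8.
  S = (10, 6, 8) ≠ 0, so r is not a codeword (an error is present).
Step 3: locate the error. For a single error e at position i, S_ℓ = v_i·e·α_i^ℓ, so α_err = S_1/S_0.
  S_0^{−1} = 10^{−1} = 10 (mod 11), so α_err = 6·10 = 60 ≡ 5 = α_4. Error position i = 4.
  Consistency check: S_2/S_1 = 8·2 = 16 ≡ 5 = α_err ✓ (single-error assumption holds).
Step 4: error magnitude e = S_0/v_4 = S_0·∏_{j≠4}(α_4 − α_j) = 10·9 = 90 ≡ 2 (mod 11).
Step 5: correct position 4: c_4 = r_4 − e = 8 − 2 ≡ 6 (mod 11). Hence c = [7, 3, 9, 6, 5].
  Check: interpolating c through the α_i gives m(x) = 1 + 1·x (degree < 2) with m(α_i) = c_i for every i, so c is indeed a codeword.


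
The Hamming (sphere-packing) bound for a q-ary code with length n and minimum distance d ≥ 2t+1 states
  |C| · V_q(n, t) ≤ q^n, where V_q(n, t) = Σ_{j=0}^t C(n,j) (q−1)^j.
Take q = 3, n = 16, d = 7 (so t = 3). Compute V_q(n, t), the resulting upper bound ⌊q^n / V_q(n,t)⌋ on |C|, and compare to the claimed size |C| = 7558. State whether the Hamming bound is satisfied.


V_q(n, t) = 4993, q^n = 43046721, Hamming bound = 8621, |C| = 7558 ≤ bound (satisfied).

Step 1: Compute V_q(n, t) = Σ_{j=0}^3 C(n, j) (q−1)^j.
  j = 0: C(16,0)·(2)^0 = 1·1 = 1.
  j = 1: C(16,1)·(2)^1 = 16·2 = 32.
  j = 2: C(16,2)·(2)^2 = 120·4 = 480.
  j = 3: C(16,3)·(2)^3 = 560·8 = 4480.
  V_q(n, t) = 1 + 32 + 480 + 4480 = 4993.
Step 2: q^n = 3^16 = 43046721.
Step 3: Hamming bound ⌊q^n / V_q(n,t)⌋ = ⌊43046721/4993⌋ = 8621.
Step 4: Compare |C| = 7558 to 8621: satisfied.
The claimed |C| lies below the Hamming bound.


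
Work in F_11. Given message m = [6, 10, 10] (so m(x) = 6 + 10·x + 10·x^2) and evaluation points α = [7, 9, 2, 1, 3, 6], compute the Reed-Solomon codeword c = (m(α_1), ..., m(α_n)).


c = [5, 4, 0, 4, 5, 8]

Message polynomial: m(x) = 6 + 10·x + 10·x^2 (mod 11).
For each evaluation point α_i, compute m(α_i) mod 11:
  α_1 = 7: Horner steps 10 → 3 → 5, so m(7) = 5.
  α_2 = 9: Horner steps 10 → 1 → 4, so m(9) = 4.
  α_3 = 2: Horner steps 10 → 8 → 0, so m(2) = 0.
  α_4 = 1: Horner steps 10 → 9 → 4, so m(1) = 4.
  α_5 = 3: Horner steps 10 → 7 → 5, so m(3) = 5.
  α_6 = 6: Horner steps 10 → 4 → 8, so m(6) = 8.
Codeword c = [5, 4, 0, 4, 5, 8] ∈ F_11^6.


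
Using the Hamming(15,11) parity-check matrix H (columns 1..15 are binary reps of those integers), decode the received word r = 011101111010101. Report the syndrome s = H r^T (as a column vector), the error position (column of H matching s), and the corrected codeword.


s = (1, 1, 0, 0)^T, error position = 12, corrected codeword c = 011101111011101

Compute s = H r^T mod 2 one row at a time:
  s_1 = 1 + 1 + 0 + 1 + 0 + 1 + 0 + 1 = 5 ≡ 1 (mod 2).
  s_2 = 1 + 0 + 1 + 1 + 0 + 1 + 0 + 1 = 5 ≡ 1 (mod 2).
  s_3 = 1 + 1 + 1 + 1 + 0 + 1 + 0 + 1 = 6 ≡ 0 (mod 2).
  s_4 = 0 + 1 + 0 + 1 + 1 + 1 + 1 + 1 = 6 ≡ 0 (mod 2).
s = (1, 1, 0, 0)^T — this equals column 12 of H (binary 1100), so error is at position 12.
Correct: flip bit 12 of r = 011101111010101 to get c = 011101111011101.


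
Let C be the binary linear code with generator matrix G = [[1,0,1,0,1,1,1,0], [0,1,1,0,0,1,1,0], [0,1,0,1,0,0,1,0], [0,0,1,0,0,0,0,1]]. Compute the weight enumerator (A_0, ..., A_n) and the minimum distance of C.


Weight distribution: A_0 = 1, A_2 = 1, A_3 = 4, A_4 = 3, A_5 = 4, A_6 = 3. Minimum distance d = 2.

Enumerate all 2^4 = 16 messages m ∈ F_2^4.
For each, compute codeword c = mG in F_2^8, then tally its weight.
  m = 0000 → c = 00000000, weight = 0.
  m = 1000 → c = 10101110, weight = 5.
  m = 0100 → c = 01100110, weight = 4.
  m = 1100 → c = 11001000, weight = 3.
  m = 0010 → c = 01010010, weight = 3.
  m = 1010 → c = 11111100, weight = 6.
  m = 0110 → c = 00110100, weight = 3.
  m = 1110 → c = 10011010, weight = 4.
  m = 0001 → c = 00100001, weight = 2.
  m = 1001 → c = 10001111, weight = 5.
  m = 0101 → c = 01000111, weight = 4.
  m = 1101 → c = 11101001, weight = 5.
  m = 0011 → c = 01110011, weight = 5.
  m = 1011 → c = 11011101, weight = 6.
  m = 0111 → c = 00010101, weight = 3.
  m = 1111 → c = 10111011, weight = 6.
Tally weights:
  weight 0: 1 codewords.
  weight 2: 1 codewords.
  weight 3: 4 codewords.
  weight 4: 3 codewords.
  weight 5: 4 codewords.
  weight 6: 3 codewords.
Minimum distance d = smallest w > 0 with A_w > 0 = 2.
Sanity: Σ A_w = 16 = 2^4 = 16 ✓.


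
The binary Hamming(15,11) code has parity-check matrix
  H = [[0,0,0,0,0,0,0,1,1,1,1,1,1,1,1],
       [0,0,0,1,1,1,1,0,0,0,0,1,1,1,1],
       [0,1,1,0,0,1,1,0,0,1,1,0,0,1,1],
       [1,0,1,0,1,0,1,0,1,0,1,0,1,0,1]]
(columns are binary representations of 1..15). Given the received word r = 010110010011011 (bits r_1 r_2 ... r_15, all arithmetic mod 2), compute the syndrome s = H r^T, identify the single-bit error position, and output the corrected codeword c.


s = (1, 1, 0, 1)^T, error position = 13, corrected codeword c = 010110010011111

Compute s = H r^T mod 2 one row at a time:
  s_1 = 1 + 0 + 0 + 1 + 1 + 0 + 1 + 1 = 5 ≡ 1 (mod 2).
  s_2 = 1 + 1 + 0 + 0 + 1 + 0 + 1 + 1 = 5 ≡ 1 (mod 2).
  s_3 = 1 + 0 + 0 + 0 + 0 + 1 + 1 + 1 = 4 ≡ 0 (mod 2).
  s_4 = 0 + 0 + 1 + 0 + 0 + 1 + 0 + 1 = 3 ≡ 1 (mod 2).
s = (1, 1, 0, 1)^T — this equals column 13 of H (binary 1101), so error is at position 13.
Correct: flip bit 13 of r = 010110010011011 to get c = 010110010011111.


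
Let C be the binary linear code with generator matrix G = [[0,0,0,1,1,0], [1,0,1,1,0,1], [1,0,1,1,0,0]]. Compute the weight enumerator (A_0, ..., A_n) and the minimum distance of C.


Weight distribution: A_0 = 1, A_1 = 1, A_2 = 1, A_3 = 3, A_4 = 2. Minimum distance d = 1.

Enumerate all 2^3 = 8 messages m ∈ F_2^3.
For each, compute codeword c = mG in F_2^6, then tally its weight.
  m = 000 → c = 000000, weight = 0.
  m = 100 → c = 000110, weight = 2.
  m = 010 → c = 101101, weight = 4.
  m = 110 → c = 101011, weight = 4.
  m = 001 → c = 101100, weight = 3.
  m = 101 → c = 101010, weight = 3.
  m = 011 → c = 000001, weight = 1.
  m = 111 → c = 000111, weight = 3.
Tally weights:
  weight 0: 1 codewords.
  weight 1: 1 codewords.
  weight 2: 1 codewords.
  weight 3: 3 codewords.
  weight 4: 2 codewords.
Minimum distance d = smallest w > 0 with A_w > 0 = 1.
Sanity: Σ A_w = 8 = 2^3 = 8 ✓.


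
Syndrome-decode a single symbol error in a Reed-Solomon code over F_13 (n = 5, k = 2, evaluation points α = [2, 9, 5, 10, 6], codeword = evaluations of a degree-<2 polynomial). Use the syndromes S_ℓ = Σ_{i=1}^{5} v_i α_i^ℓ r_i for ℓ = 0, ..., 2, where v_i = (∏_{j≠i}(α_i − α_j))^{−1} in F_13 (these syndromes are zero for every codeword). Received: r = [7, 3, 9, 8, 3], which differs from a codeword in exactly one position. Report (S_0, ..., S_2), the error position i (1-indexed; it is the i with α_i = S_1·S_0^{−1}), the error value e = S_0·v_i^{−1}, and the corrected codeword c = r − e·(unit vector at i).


S = (6, 10, 8), error at position 5, error magnitude e = 2, c = [7, 3, 9, 8, 1].

Step 1: column multipliers v_i = (∏_{j≠i}(α_i − α_j))^{−1} mod 13.
  i = 1 (α = 2): (2−9)(2−5)(2−10)(2−6) = (−7)·(−3)·(−8)·(−4) = 672 ≡ 9, so v_1 = 9^{−1} = 3 (mod 13).
  i = 2 (α = 9): (9−2)(9−5)(9−10)(9−6) = 7·4·(−1)·3 = −84 ≡ 7, so v_2 = 7^{−1} = 2 (mod 13).
  i = 3 (α = 5): (5−2)(5−9)(5−10)(5−6) = 3·(−4)·(−5)·(−1) = −60 ≡ 5, so v_3 = 5^{−1} = 8 (mod 13).
  i = 4 (α = 10): (10−2)(10−9)(10−5)(10−6) = 8·1·5·4 = 160 ≡ 4, so v_4 = 4^{−1} = 10 (mod 13).
  i = 5 (α = 6): (6−2)(6−9)(6−5)(6−10) = 4·(−3)·1·(−4) = 48 ≡ 9, so v_5 = 9^{−1} = 3 (mod 13).
  v = [3, 2, 8, 10, 3].
Step 2: syndromes of r = [7, 3, 9, 8, 3] (all sums mod 13).
  S_0 = Σ v_i r_i = 3·7 + 2·3 + 8·9 + 10·8 + 3·3 = 188 ≡ 6.
  S_1 = Σ v_i α_i r_i = 3·2·7 + 2·9·3 + 8·5·9 + 10·10·8 + 3·6·3 = 1310 ≡ 10.
  α_i^2 mod 13 = [4, 3, 12, 9, 10].
  S_2 = Σ v_i α_i^2 r_i = 3·4·7 + 2·3·3 + 8·12·9 + 10·9·8 + 3·10·3 = 1776 ≡ 8.
  S = (6, 10, 8) ≠ 0, so r is not a codeword (an error is present).
Step 3: locate the error. For a single error e at position i, S_ℓ = v_i·e·α_i^ℓ, so α_err = S_1/S_0.
  S_0^{−1} = 6^{−1} = 11 (mod 13), so α_err = 10·11 = 110 ≡ 6 = α_5. Error position i = 5.
  Consistency check: S_2/S_1 = 8·4 = 32 ≡ 6 = α_err ✓ (single-error assumption holds).
Step 4: error magnitude e = S_0/v_5 = S_0·∏_{j≠5}(α_5 − α_j) = 6·9 = 54 ≡ 2 (mod 13).
Step 5: correct position 5: c_5 = r_5 − e = 3 − 2 ≡ 1 (mod 13). Hence c = [7, 3, 9, 8, 1].
  Check: interpolating c through the α_i gives m(x) = 10 + 5·x (degree < 2) with m(α_i) = c_i for every i, so c is indeed a codeword.


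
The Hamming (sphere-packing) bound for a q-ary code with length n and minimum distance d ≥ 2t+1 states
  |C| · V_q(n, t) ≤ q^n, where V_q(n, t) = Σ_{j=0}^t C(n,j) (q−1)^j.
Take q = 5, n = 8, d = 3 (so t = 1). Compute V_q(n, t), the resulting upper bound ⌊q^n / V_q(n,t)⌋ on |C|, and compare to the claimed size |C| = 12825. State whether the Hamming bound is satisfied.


V_q(n, t) = 33, q^n = 390625, Hamming bound = 11837, |C| = 12825 > bound (violated).

Step 1: Compute V_q(n, t) = Σ_{j=0}^1 C(n, j) (q−1)^j.
  j = 0: C(8,0)·(4)^0 = 1·1 = 1.
  j = 1: C(8,1)·(4)^1 = 8·4 = 32.
  V_q(n, t) = 1 + 32 = 33.
Step 2: q^n = 5^8 = 390625.
Step 3: Hamming bound ⌊q^n / V_q(n,t)⌋ = ⌊390625/33⌋ = 11837.
Step 4: Compare |C| = 12825 to 11837: violated.
The claimed |C| lies above the Hamming bound, so no 5-ary code of length 8 with d ≥ 3 can have 12825 codewords.


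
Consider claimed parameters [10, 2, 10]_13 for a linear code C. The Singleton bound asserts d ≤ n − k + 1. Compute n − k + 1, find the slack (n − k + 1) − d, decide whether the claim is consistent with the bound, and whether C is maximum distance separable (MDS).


Singleton RHS = n − k + 1 = 9, slack = -1, bound violated (no such code; not MDS).

Singleton bound: d ≤ n − k + 1.
Here n = 10, k = 2, so n − k + 1 = 9.
Given d = 10, check d ≤ 9: NO.
Slack = (n − k + 1) − d = -1.
The slack is negative: d = 10 exceeds n − k + 1 = 9 by 1, so the Singleton bound is violated and no linear [10, 2, 10]_13 code can exist. In particular it is not MDS (MDS requires d = n − k + 1 exactly).
Description: the claimed parameters are [10, 2, 10]_13; such a code would be impossible (violates the Singleton bound).


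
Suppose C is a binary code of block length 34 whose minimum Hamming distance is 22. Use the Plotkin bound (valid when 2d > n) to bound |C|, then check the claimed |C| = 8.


Plotkin bound M ≤ 4; given |C| = 8 > bound (violated).

Check applicability: 2d = 44, n = 34.
2d − n = 10 > 0, so Plotkin applies.
Compute d/(2d−n) = 22/10 ≈ 2.2000.
⌊d/(2d−n)⌋ = 2.
Plotkin bound: M ≤ 2·2 = 4.
Given |C| = 8, check: VIOLATED.
This |C| is above the Plotkin bound, so no binary code with n = 34, d = 22 and 8 codewords exists.


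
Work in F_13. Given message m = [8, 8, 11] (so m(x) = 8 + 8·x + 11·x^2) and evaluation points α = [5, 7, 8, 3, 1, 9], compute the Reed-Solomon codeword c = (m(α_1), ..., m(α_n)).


c = [11, 5, 9, 1, 1, 9]

Message polynomial: m(x) = 8 + 8·x + 11·x^2 (mod 13).
For each evaluation point α_i, compute m(α_i) mod 13:
  α_1 = 5: Horner steps 11 → 11 → 11, so m(5) = 11.
  α_2 = 7: Horner steps 11 → 7 → 5, so m(7) = 5.
  α_3 = 8: Horner steps 11 → 5 → 9, so m(8) = 9.
  α_4 = 3: Horner steps 11 → 2 → 1, so m(3) = 1.
  α_5 = 1: Horner steps 11 → 6 → 1, so m(1) = 1.
  α_6 = 9: Horner steps 11 → 3 → 9, so m(9) = 9.
Codeword c = [11, 5, 9, 1, 1, 9] ∈ F_13^6.


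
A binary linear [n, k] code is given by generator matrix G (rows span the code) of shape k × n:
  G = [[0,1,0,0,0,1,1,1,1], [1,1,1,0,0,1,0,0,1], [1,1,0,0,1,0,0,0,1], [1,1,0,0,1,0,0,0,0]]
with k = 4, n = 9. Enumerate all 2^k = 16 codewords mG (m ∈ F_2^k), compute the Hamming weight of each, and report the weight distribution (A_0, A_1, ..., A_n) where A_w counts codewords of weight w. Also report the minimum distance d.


Weight distribution: A_0 = 1, A_1 = 1, A_3 = 2, A_4 = 5, A_5 = 5, A_6 = 2. Minimum distance d = 1.

Enumerate all 2^4 = 16 messages m ∈ F_2^4.
For each, compute codeword c = mG in F_2^9, then tally its weight.
  m = 0000 → c = 000000000, weight = 0.
  m = 1000 → c = 010001111, weight = 5.
  m = 0100 → c = 111001001, weight = 5.
  m = 1100 → c = 101000110, weight = 4.
  m = 0010 → c = 110010001, weight = 4.
  m = 1010 → c = 100011110, weight = 5.
  m = 0110 → c = 001011000, weight = 3.
  m = 1110 → c = 011010111, weight = 6.
  m = 0001 → c = 110010000, weight = 3.
  m = 1001 → c = 100011111, weight = 6.
  m = 0101 → c = 001011001, weight = 4.
  m = 1101 → c = 011010110, weight = 5.
  m = 0011 → c = 000000001, weight = 1.
  m = 1011 → c = 010001110, weight = 4.
  m = 0111 → c = 111001000, weight = 4.
  m = 1111 → c = 101000111, weight = 5.
Tally weights:
  weight 0: 1 codewords.
  weight 1: 1 codewords.
  weight 3: 2 codewords.
  weight 4: 5 codewords.
  weight 5: 5 codewords.
  weight 6: 2 codewords.
Minimum distance d = smallest w > 0 with A_w > 0 = 1.
Sanity: Σ A_w = 16 = 2^4 = 16 ✓.


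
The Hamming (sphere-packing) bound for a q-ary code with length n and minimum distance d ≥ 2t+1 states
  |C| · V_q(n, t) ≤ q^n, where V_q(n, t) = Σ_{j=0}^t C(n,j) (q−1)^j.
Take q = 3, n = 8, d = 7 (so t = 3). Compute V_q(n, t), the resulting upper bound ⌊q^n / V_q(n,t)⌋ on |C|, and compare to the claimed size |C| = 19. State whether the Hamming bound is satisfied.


V_q(n, t) = 577, q^n = 6561, Hamming bound = 11, |C| = 19 > bound (violated).

Step 1: Compute V_q(n, t) = Σ_{j=0}^3 C(n, j) (q−1)^j.
  j = 0: C(8,0)·(2)^0 = 1·1 = 1.
  j = 1: C(8,1)·(2)^1 = 8·2 = 16.
  j = 2: C(8,2)·(2)^2 = 28·4 = 112.
  j = 3: C(8,3)·(2)^3 = 56·8 = 448.
  V_q(n, t) = 1 + 16 + 112 + 448 = 577.
Step 2: q^n = 3^8 = 6561.
Step 3: Hamming bound ⌊q^n / V_q(n,t)⌋ = ⌊6561/577⌋ = 11.
Step 4: Compare |C| = 19 to 11: violated.
The claimed |C| lies above the Hamming bound, so no 3-ary code of length 8 with d ≥ 7 can have 19 codewords.


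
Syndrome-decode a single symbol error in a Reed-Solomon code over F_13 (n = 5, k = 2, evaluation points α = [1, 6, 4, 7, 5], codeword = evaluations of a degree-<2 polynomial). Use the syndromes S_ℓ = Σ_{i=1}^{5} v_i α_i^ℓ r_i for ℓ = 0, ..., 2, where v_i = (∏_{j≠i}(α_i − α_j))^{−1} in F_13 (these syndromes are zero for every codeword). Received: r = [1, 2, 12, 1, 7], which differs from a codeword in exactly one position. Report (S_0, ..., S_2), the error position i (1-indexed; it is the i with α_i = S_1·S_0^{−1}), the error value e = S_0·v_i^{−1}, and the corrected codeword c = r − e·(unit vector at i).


S = (3, 8, 4), error at position 4, error magnitude e = 4, c = [1, 2, 12, 10, 7].

Step 1: column multipliers v_i = (∏_{j≠i}(α_i − α_j))^{−1} mod 13.
  i = 1 (α = 1): (1−6)(1−4)(1−7)(1−5) = (−5)·(−3)·(−6)·(−4) = 360 ≡ 9, so v_1 = 9^{−1} = 3 (mod 13).
  i = 2 (α = 6): (6−1)(6−4)(6−7)(6−5) = 5·2·(−1)·1 = −10 ≡ 3, so v_2 = 3^{−1} = 9 (mod 13).
  i = 3 (α = 4): (4−1)(4−6)(4−7)(4−5) = 3·(−2)·(−3)·(−1) = −18 ≡ 8, so v_3 = 8^{−1} = 5 (mod 13).
  i = 4 (α = 7): (7−1)(7−6)(7−4)(7−5) = 6·1·3·2 = 36 ≡ 10, so v_4 = 10^{−1} = 4 (mod 13).
  i = 5 (α = 5): (5−1)(5−6)(5−4)(5−7) = 4·(−1)·1·(−2) = 8 ≡ 8, so v_5 = 8^{−1} = 5 (mod 13).
  v = [3, 9, 5, 4, 5].
Step 2: syndromes of r = [1, 2, 12, 1, 7] (all sums mod 13).
  S_0 = Σ v_i r_i = 3·1 + 9·2 + 5·12 + 4·1 + 5·7 = 120 ≡ 3.
  S_1 = Σ v_i α_i r_i = 3·1·1 + 9·6·2 + 5·4·12 + 4·7·1 + 5·5·7 = 554 ≡ 8.
  α_i^2 mod 13 = [1, 10, 3, 10, 12].
  S_2 = Σ v_i α_i^2 r_i = 3·1·1 + 9·10·2 + 5·3·12 + 4·10·1 + 5·12·7 = 823 ≡ 4.
  S = (3, 8, 4) ≠ 0, so r is not a codeword (an error is present).
Step 3: locate the error. For a single error e at position i, S_ℓ = v_i·e·α_i^ℓ, so α_err = S_1/S_0.
  S_0^{−1} = 3^{−1} = 9 (mod 13), so α_err = 8·9 = 72 ≡ 7 = α_4. Error position i = 4.
  Consistency check: S_2/S_1 = 4·5 = 20 ≡ 7 = α_err ✓ (single-error assumption holds).
Step 4: error magnitude e = S_0/v_4 = S_0·∏_{j≠4}(α_4 − α_j) = 3·10 = 30 ≡ 4 (mod 13).
Step 5: correct position 4: c_4 = r_4 − e = 1 − 4 ≡ 10 (mod 13). Hence c = [1, 2, 12, 10, 7].
  Check: interpolating c through the α_i gives m(x) = 6 + 8·x (degree < 2) with m(α_i) = c_i for every i, so c is indeed a codeword.


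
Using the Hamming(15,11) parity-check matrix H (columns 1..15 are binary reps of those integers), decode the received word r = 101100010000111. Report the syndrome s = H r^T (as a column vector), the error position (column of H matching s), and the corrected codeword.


s = (0, 0, 1, 0)^T, error position = 2, corrected codeword c = 111100010000111

Compute s = H r^T mod 2 one row at a time:
  s_1 = 1 + 0 + 0 + 0 + 0 + 1 + 1 + 1 = 4 ≡ 0 (mod 2).
  s_2 = 1 + 0 + 0 + 0 + 0 + 1 + 1 + 1 = 4 ≡ 0 (mod 2).
  s_3 = 0 + 1 + 0 + 0 + 0 + 0 + 1 + 1 = 3 ≡ 1 (mod 2).
  s_4 = 1 + 1 + 0 + 0 + 0 + 0 + 1 + 1 = 4 ≡ 0 (mod 2).
s = (0, 0, 1, 0)^T — this equals column 2 of H (binary 0010), so error is at position 2.
Correct: flip bit 2 of r = 101100010000111 to get c = 111100010000111.


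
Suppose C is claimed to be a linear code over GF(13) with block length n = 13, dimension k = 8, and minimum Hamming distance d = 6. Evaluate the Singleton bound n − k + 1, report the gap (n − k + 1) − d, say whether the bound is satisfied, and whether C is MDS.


Singleton RHS = n − k + 1 = 6, slack = 0, bound satisfied, MDS.

Singleton bound: d ≤ n − k + 1.
Here n = 13, k = 8, so n − k + 1 = 6.
Given d = 6, check d ≤ 6: YES.
Slack = (n − k + 1) − d = 0.
The code is MDS (slack = 0).
Description: the claimed parameters are [13, 8, 6]_13; such a code would be MDS (meets Singleton bound).


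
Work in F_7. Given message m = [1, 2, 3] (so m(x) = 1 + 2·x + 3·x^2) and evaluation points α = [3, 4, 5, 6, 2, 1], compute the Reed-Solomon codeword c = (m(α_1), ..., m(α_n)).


c = [6, 1, 2, 2, 3, 6]

Message polynomial: m(x) = 1 + 2·x + 3·x^2 (mod 7).
For each evaluation point α_i, compute m(α_i) mod 7:
  α_1 = 3: Horner steps 3 → 4 → 6, so m(3) = 6.
  α_2 = 4: Horner steps 3 → 0 → 1, so m(4) = 1.
  α_3 = 5: Horner steps 3 → 3 → 2, so m(5) = 2.
  α_4 = 6: Horner steps 3 → 6 → 2, so m(6) = 2.
  α_5 = 2: Horner steps 3 → 1 → 3, so m(2) = 3.
  α_6 = 1: Horner steps 3 → 5 → 6, so m(1) = 6.
Codeword c = [6, 1, 2, 2, 3, 6] ∈ F_7^6.


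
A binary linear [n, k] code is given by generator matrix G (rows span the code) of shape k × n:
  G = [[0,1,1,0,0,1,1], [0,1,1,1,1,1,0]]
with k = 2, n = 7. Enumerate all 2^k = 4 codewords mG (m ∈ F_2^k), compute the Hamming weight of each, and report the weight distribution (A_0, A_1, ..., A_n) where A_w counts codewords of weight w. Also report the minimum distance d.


Weight distribution: A_0 = 1, A_3 = 1, A_4 = 1, A_5 = 1. Minimum distance d = 3.

Enumerate all 2^2 = 4 messages m ∈ F_2^2.
For each, compute codeword c = mG in F_2^7, then tally its weight.
  m = 00 → c = 0000000, weight = 0.
  m = 10 → c = 0110011, weight = 4.
  m = 01 → c = 0111110, weight = 5.
  m = 11 → c = 0001101, weight = 3.
Tally weights:
  weight 0: 1 codewords.
  weight 3: 1 codewords.
  weight 4: 1 codewords.
  weight 5: 1 codewords.
Minimum distance d = smallest w > 0 with A_w > 0 = 3.
Sanity: Σ A_w = 4 = 2^2 = 4 ✓.


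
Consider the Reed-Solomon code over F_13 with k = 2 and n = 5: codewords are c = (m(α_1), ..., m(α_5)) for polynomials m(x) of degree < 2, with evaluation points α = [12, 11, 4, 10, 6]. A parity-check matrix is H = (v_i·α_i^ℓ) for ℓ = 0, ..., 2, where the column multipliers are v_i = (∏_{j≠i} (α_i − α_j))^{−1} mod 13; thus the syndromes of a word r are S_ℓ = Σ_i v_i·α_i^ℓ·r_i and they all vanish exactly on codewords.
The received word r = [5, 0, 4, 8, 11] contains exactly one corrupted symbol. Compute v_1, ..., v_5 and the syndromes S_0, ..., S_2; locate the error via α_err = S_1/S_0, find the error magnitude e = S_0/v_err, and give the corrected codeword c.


S = (7, 3, 5), error at position 5, error magnitude e = 10, c = [5, 0, 4, 8, 1].

Step 1: column multipliers v_i = (∏_{j≠i}(α_i − α_j))^{−1} mod 13.
  i = 1 (α = 12): (12−11)(12−4)(12−10)(12−6) = 1·8·2·6 = 96 ≡ 5, so v_1 = 5^{−1} = 8 (mod 13).
  i = 2 (α = 11): (11−12)(11−4)(11−10)(11−6) = (−1)·7·1·5 = −35 ≡ 4, so v_2 = 4^{−1} = 10 (mod 13).
  i = 3 (α = 4): (4−12)(4−11)(4−10)(4−6) = (−8)·(−7)·(−6)·(−2) = 672 ≡ 9, so v_3 = 9^{−1} = 3 (mod 13).
  i = 4 (α = 10): (10−12)(10−11)(10−4)(10−6) = (−2)·(−1)·6·4 = 48 ≡ 9, so v_4 = 9^{−1} = 3 (mod 13).
  i = 5 (α = 6): (6−12)(6−11)(6−4)(6−10) = (−6)·(−5)·2·(−4) = −240 ≡ 7, so v_5 = 7^{−1} = 2 (mod 13).
  v = [8, 10, 3, 3, 2].
Step 2: syndromes of r = [5, 0, 4, 8, 11] (all sums mod 13).
  S_0 = Σ v_i r_i = 8·5 + 10·0 + 3·4 + 3·8 + 2·11 = 98 ≡ 7.
  S_1 = Σ v_i α_i r_i = 8·12·5 + 10·11·0 + 3·4·4 + 3·10·8 + 2·6·11 = 900 ≡ 3.
  α_i^2 mod 13 = [1, 4, 3, 9, 10].
  S_2 = Σ v_i α_i^2 r_i = 8·1·5 + 10·4·0 + 3·3·4 + 3·9·8 + 2·10·11 = 512 ≡ 5.
  S = (7, 3, 5) ≠ 0, so r is not a codeword (an error is present).
Step 3: locate the error. For a single error e at position i, S_ℓ = v_i·e·α_i^ℓ, so α_err = S_1/S_0.
  S_0^{−1} = 7^{−1} = 2 (mod 13), so α_err = 3·2 = 6 ≡ 6 = α_5. Error position i = 5.
  Consistency check: S_2/S_1 = 5·9 = 45 ≡ 6 = α_err ✓ (single-error assumption holds).
Step 4: error magnitude e = S_0/v_5 = S_0·∏_{j≠5}(α_5 − α_j) = 7·7 = 49 ≡ 10 (mod 13).
Step 5: correct position 5: c_5 = r_5 − e = 11 − 10 ≡ 1 (mod 13). Hence c = [5, 0, 4, 8, 1].
  Check: interpolating c through the α_i gives m(x) = 10 + 5·x (degree < 2) with m(α_i) = c_i for every i, so c is indeed a codeword.


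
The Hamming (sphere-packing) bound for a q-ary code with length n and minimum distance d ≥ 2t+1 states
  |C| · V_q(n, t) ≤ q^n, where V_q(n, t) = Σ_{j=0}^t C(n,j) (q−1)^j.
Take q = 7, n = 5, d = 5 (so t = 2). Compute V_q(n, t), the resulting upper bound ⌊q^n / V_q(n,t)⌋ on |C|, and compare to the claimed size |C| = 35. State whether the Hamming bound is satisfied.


V_q(n, t) = 391, q^n = 16807, Hamming bound = 42, |C| = 35 ≤ bound (satisfied).

Step 1: Compute V_q(n, t) = Σ_{j=0}^2 C(n, j) (q−1)^j.
  j = 0: C(5,0)·(6)^0 = 1·1 = 1.
  j = 1: C(5,1)·(6)^1 = 5·6 = 30.
  j = 2: C(5,2)·(6)^2 = 10·36 = 360.
  V_q(n, t) = 1 + 30 + 360 = 391.
Step 2: q^n = 7^5 = 16807.
Step 3: Hamming bound ⌊q^n / V_q(n,t)⌋ = ⌊16807/391⌋ = 42.
Step 4: Compare |C| = 35 to 42: satisfied.
The claimed |C| lies below the Hamming bound.


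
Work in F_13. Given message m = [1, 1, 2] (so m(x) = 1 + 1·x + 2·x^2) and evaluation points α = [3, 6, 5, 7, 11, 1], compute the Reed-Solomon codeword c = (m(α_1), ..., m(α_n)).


c = [9, 1, 4, 2, 7, 4]

Message polynomial: m(x) = 1 + 1·x + 2·x^2 (mod 13).
For each evaluation point α_i, compute m(α_i) mod 13:
  α_1 = 3: Horner steps 2 → 7 → 9, so m(3) = 9.
  α_2 = 6: Horner steps 2 → 0 → 1, so m(6) = 1.
  α_3 = 5: Horner steps 2 → 11 → 4, so m(5) = 4.
  α_4 = 7: Horner steps 2 → 2 → 2, so m(7) = 2.
  α_5 = 11: Horner steps 2 → 10 → 7, so m(11) = 7.
  α_6 = 1: Horner steps 2 → 3 → 4, so m(1) = 4.
Codeword c = [9, 1, 4, 2, 7, 4] ∈ F_13^6.


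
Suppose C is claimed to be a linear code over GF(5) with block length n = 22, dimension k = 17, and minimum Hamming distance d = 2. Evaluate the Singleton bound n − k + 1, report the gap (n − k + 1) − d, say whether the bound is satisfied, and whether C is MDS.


Singleton RHS = n − k + 1 = 6, slack = 4, bound satisfied, not MDS.

Singleton bound: d ≤ n − k + 1.
Here n = 22, k = 17, so n − k + 1 = 6.
Given d = 2, check d ≤ 6: YES.
Slack = (n − k + 1) − d = 4.
The code is NOT MDS (slack = 4 > 0).
Description: the claimed parameters are [22, 17, 2]_5; such a code would be non-MDS.


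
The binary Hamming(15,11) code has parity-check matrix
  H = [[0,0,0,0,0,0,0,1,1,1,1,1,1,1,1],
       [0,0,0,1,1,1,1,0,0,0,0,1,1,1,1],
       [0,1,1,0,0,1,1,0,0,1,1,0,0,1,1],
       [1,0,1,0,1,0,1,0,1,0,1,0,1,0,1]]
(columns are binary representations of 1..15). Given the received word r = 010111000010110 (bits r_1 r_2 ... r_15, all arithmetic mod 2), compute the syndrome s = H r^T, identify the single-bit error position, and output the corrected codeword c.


s = (1, 1, 0, 1)^T, error position = 13, corrected codeword c = 010111000010010

Compute s = H r^T mod 2 one row at a time:
  s_1 = 0 + 0 + 0 + 1 + 0 + 1 + 1 + 0 = 3 ≡ 1 (mod 2).
  s_2 = 1 + 1 + 1 + 0 + 0 + 1 + 1 + 0 = 5 ≡ 1 (mod 2).
  s_3 = 1 + 0 + 1 + 0 + 0 + 1 + 1 + 0 = 4 ≡ 0 (mod 2).
  s_4 = 0 + 0 + 1 + 0 + 0 + 1 + 1 + 0 = 3 ≡ 1 (mod 2).
s = (1, 1, 0, 1)^T — this equals column 13 of H (binary 1101), so error is at position 13.
Correct: flip bit 13 of r = 010111000010110 to get c = 010111000010010.


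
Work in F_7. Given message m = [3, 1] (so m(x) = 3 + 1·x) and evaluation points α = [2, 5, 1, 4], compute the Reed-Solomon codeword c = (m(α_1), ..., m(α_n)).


c = [5, 1, 4, 0]

Message polynomial: m(x) = 3 + 1·x (mod 7).
For each evaluation point α_i, compute m(α_i) mod 7:
  α_1 = 2: Horner steps 1 → 5, so m(2) = 5.
  α_2 = 5: Horner steps 1 → 1, so m(5) = 1.
  α_3 = 1: Horner steps 1 → 4, so m(1) = 4.
  α_4 = 4: Horner steps 1 → 0, so m(4) = 0.
Codeword c = [5, 1, 4, 0] ∈ F_7^4.


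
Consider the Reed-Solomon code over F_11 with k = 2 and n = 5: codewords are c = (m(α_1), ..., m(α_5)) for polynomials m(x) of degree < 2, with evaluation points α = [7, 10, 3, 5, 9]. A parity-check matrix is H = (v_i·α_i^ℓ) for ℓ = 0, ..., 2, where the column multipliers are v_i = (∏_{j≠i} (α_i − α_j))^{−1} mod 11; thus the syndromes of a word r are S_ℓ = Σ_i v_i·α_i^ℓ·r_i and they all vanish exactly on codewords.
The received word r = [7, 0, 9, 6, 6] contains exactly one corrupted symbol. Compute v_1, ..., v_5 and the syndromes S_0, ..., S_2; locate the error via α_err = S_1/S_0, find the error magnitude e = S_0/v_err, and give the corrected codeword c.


S = (8, 7, 2), error at position 4, error magnitude e = 9, c = [7, 0, 9, 8, 6].

Step 1: column multipliers v_i = (∏_{j≠i}(α_i − α_j))^{−1} mod 11.
  i = 1 (α = 7): (7−10)(7−3)(7−5)(7−9) = (−3)·4·2·(−2) = 48 ≡ 4, so v_1 = 4^{−1} = 3 (mod 11).
  i = 2 (α = 10): (10−7)(10−3)(10−5)(10−9) = 3·7·5·1 = 105 ≡ 6, so v_2 = 6^{−1} = 2 (mod 11).
  i = 3 (α = 3): (3−7)(3−10)(3−5)(3−9) = (−4)·(−7)·(−2)·(−6) = 336 ≡ 6, so v_3 = 6^{−1} = 2 (mod 11).
  i = 4 (α = 5): (5−7)(5−10)(5−3)(5−9) = (−2)·(−5)·2·(−4) = −80 ≡ 8, so v_4 = 8^{−1} = 7 (mod 11).
  i = 5 (α = 9): (9−7)(9−10)(9−3)(9−5) = 2·(−1)·6·4 = −48 ≡ 7, so v_5 = 7^{−1} = 8 (mod 11).
  v = [3, 2, 2, 7, 8].
Step 2: syndromes of r = [7, 0, 9, 6, 6] (all sums mod 11).
  S_0 = Σ v_i r_i = 3·7 + 2·0 + 2·9 + 7·6 + 8·6 = 129 ≡ 8.
  S_1 = Σ v_i α_i r_i = 3·7·7 + 2·10·0 + 2·3·9 + 7·5·6 + 8·9·6 = 843 ≡ 7.
  α_i^2 mod 11 = [5, 1, 9, 3, 4].
  S_2 = Σ v_i α_i^2 r_i = 3·5·7 + 2·1·0 + 2·9·9 + 7·3·6 + 8·4·6 = 585 ≡ 2.
  S = (8, 7, 2) ≠ 0, so r is not a codeword (an error is present).
Step 3: locate the error. For a single error e at position i, S_ℓ = v_i·e·α_i^ℓ, so α_err = S_1/S_0.
  S_0^{−1} = 8^{−1} = 7 (mod 11), so α_err = 7·7 = 49 ≡ 5 = α_4. Error position i = 4.
  Consistency check: S_2/S_1 = 2·8 = 16 ≡ 5 = α_err ✓ (single-error assumption holds).
Step 4: error magnitude e = S_0/v_4 = S_0·∏_{j≠4}(α_4 − α_j) = 8·8 = 64 ≡ 9 (mod 11).
Step 5: correct position 4: c_4 = r_4 − e = 6 − 9 ≡ 8 (mod 11). Hence c = [7, 0, 9, 8, 6].
  Check: interpolating c through the α_i gives m(x) = 5 + 5·x (degree < 2) with m(α_i) = c_i for every i, so c is indeed a codeword.


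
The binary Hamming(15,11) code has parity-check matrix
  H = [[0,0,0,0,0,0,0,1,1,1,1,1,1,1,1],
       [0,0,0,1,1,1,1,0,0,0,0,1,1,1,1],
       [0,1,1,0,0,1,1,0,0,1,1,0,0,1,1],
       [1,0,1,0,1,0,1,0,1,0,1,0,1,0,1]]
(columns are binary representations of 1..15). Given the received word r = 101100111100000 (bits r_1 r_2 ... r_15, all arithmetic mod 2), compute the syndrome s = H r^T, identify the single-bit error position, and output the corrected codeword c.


s = (1, 0, 1, 0)^T, error position = 10, corrected codeword c = 101100111000000

Compute s = H r^T mod 2 one row at a time:
  s_1 = 1 + 1 + 1 + 0 + 0 + 0 + 0 + 0 = 3 ≡ 1 (mod 2).
  s_2 = 1 + 0 + 0 + 1 + 0 + 0 + 0 + 0 = 2 ≡ 0 (mod 2).
  s_3 = 0 + 1 + 0 + 1 + 1 + 0 + 0 + 0 = 3 ≡ 1 (mod 2).
  s_4 = 1 + 1 + 0 + 1 + 1 + 0 + 0 + 0 = 4 ≡ 0 (mod 2).
s = (1, 0, 1, 0)^T — this equals column 10 of H (binary 1010), so error is at position 10.
Correct: flip bit 10 of r = 101100111100000 to get c = 101100111000000.


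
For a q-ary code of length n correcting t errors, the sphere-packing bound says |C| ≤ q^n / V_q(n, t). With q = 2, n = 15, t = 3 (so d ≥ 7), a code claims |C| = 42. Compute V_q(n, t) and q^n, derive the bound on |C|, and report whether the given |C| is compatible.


V_q(n, t) = 576, q^n = 32768, Hamming bound = 56, |C| = 42 ≤ bound (satisfied).

Step 1: Compute V_q(n, t) = Σ_{j=0}^3 C(n, j) (q−1)^j.
  j = 0: C(15,0)·(1)^0 = 1·1 = 1.
  j = 1: C(15,1)·(1)^1 = 15·1 = 15.
  j = 2: C(15,2)·(1)^2 = 105·1 = 105.
  j = 3: C(15,3)·(1)^3 = 455·1 = 455.
  V_q(n, t) = 1 + 15 + 105 + 455 = 576.
Step 2: q^n = 2^15 = 32768.
Step 3: Hamming bound ⌊q^n / V_q(n,t)⌋ = ⌊32768/576⌋ = 56.
Step 4: Compare |C| = 42 to 56: satisfied.
The claimed |C| lies below the Hamming bound.


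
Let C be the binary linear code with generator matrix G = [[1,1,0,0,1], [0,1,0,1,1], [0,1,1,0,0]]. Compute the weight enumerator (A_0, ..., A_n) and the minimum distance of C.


Weight distribution: A_0 = 1, A_2 = 2, A_3 = 4, A_4 = 1. Minimum distance d = 2.

Enumerate all 2^3 = 8 messages m ∈ F_2^3.
For each, compute codeword c = mG in F_2^5, then tally its weight.
  m = 000 → c = 00000, weight = 0.
  m = 100 → c = 11001, weight = 3.
  m = 010 → c = 01011, weight = 3.
  m = 110 → c = 10010, weight = 2.
  m = 001 → c = 01100, weight = 2.
  m = 101 → c = 10101, weight = 3.
  m = 011 → c = 00111, weight = 3.
  m = 111 → c = 11110, weight = 4.
Tally weights:
  weight 0: 1 codewords.
  weight 2: 2 codewords.
  weight 3: 4 codewords.
  weight 4: 1 codewords.
Minimum distance d = smallest w > 0 with A_w > 0 = 2.
Sanity: Σ A_w = 8 = 2^3 = 8 ✓.


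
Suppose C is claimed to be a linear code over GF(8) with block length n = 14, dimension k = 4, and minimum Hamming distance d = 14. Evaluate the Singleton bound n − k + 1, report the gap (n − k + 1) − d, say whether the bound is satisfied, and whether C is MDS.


Singleton RHS = n − k + 1 = 11, slack = -3, bound violated (no such code; not MDS).

Singleton bound: d ≤ n − k + 1.
Here n = 14, k = 4, so n − k + 1 = 11.
Given d = 14, check d ≤ 11: NO.
Slack = (n − k + 1) − d = -3.
The slack is negative: d = 14 exceeds n − k + 1 = 11 by 3, so the Singleton bound is violated and no linear [14, 4, 14]_8 code can exist. In particular it is not MDS (MDS requires d = n − k + 1 exactly).
Description: the claimed parameters are [14, 4, 14]_8; such a code would be impossible (violates the Singleton bound).


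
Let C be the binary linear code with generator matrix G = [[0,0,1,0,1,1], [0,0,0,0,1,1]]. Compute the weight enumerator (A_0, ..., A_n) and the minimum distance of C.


Weight distribution: A_0 = 1, A_1 = 1, A_2 = 1, A_3 = 1. Minimum distance d = 1.

Enumerate all 2^2 = 4 messages m ∈ F_2^2.
For each, compute codeword c = mG in F_2^6, then tally its weight.
  m = 00 → c = 000000, weight = 0.
  m = 10 → c = 001011, weight = 3.
  m = 01 → c = 000011, weight = 2.
  m = 11 → c = 001000, weight = 1.
Tally weights:
  weight 0: 1 codewords.
  weight 1: 1 codewords.
  weight 2: 1 codewords.
  weight 3: 1 codewords.
Minimum distance d = smallest w > 0 with A_w > 0 = 1.
Sanity: Σ A_w = 4 = 2^2 = 4 ✓.


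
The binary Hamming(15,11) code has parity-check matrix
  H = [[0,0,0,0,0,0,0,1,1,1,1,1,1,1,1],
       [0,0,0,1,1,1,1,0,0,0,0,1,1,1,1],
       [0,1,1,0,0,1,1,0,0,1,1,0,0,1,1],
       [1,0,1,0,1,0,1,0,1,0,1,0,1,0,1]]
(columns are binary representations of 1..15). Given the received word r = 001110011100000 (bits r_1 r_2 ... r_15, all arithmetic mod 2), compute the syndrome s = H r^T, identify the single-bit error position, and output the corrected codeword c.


s = (1, 0, 0, 1)^T, error position = 9, corrected codeword c = 001110010100000

Compute s = H r^T mod 2 one row at a time:
  s_1 = 1 + 1 + 1 + 0 + 0 + 0 + 0 + 0 = 3 ≡ 1 (mod 2).
  s_2 = 1 + 1 + 0 + 0 + 0 + 0 + 0 + 0 = 2 ≡ 0 (mod 2).
  s_3 = 0 + 1 + 0 + 0 + 1 + 0 + 0 + 0 = 2 ≡ 0 (mod 2).
  s_4 = 0 + 1 + 1 + 0 + 1 + 0 + 0 + 0 = 3 ≡ 1 (mod 2).
s = (1, 0, 0, 1)^T — this equals column 9 of H (binary 1001), so error is at position 9.
Correct: flip bit 9 of r = 001110011100000 to get c = 001110010100000.


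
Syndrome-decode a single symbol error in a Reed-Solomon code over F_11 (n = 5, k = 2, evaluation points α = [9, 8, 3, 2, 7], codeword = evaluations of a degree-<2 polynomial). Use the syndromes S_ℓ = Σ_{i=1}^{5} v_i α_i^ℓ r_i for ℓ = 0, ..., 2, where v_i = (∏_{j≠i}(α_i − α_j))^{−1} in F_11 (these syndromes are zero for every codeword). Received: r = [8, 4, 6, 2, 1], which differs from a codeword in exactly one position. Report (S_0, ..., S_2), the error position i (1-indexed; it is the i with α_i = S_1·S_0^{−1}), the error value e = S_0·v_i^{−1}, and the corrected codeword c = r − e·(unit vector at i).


S = (8, 1, 7), error at position 5, error magnitude e = 1, c = [8, 4, 6, 2, 0].

Step 1: column multipliers v_i = (∏_{j≠i}(α_i − α_j))^{−1} mod 11.
  i = 1 (α = 9): (9−8)(9−3)(9−2)(9−7) = 1·6·7·2 = 84 ≡ 7, so v_1 = 7^{−1} = 8 (mod 11).
  i = 2 (α = 8): (8−9)(8−3)(8−2)(8−7) = (−1)·5·6·1 = −30 ≡ 3, so v_2 = 3^{−1} = 4 (mod 11).
  i = 3 (α = 3): (3−9)(3−8)(3−2)(3−7) = (−6)·(−5)·1·(−4) = −120 ≡ 1, so v_3 = 1^{−1} = 1 (mod 11).
  i = 4 (α = 2): (2−9)(2−8)(2−3)(2−7) = (−7)·(−6)·(−1)·(−5) = 210 ≡ 1, so v_4 = 1^{−1} = 1 (mod 11).
  i = 5 (α = 7): (7−9)(7−8)(7−3)(7−2) = (−2)·(−1)·4·5 = 40 ≡ 7, so v_5 = 7^{−1} = 8 (mod 11).
  v = [8, 4, 1, 1, 8].
Step 2: syndromes of r = [8, 4, 6, 2, 1] (all sums mod 11).
  S_0 = Σ v_i r_i = 8·8 + 4·4 + 1·6 + 1·2 + 8·1 = 96 ≡ 8.
  S_1 = Σ v_i α_i r_i = 8·9·8 + 4·8·4 + 1·3·6 + 1·2·2 + 8·7·1 = 782 ≡ 1.
  α_i^2 mod 11 = [4, 9, 9, 4, 5].
  S_2 = Σ v_i α_i^2 r_i = 8·4·8 + 4·9·4 + 1·9·6 + 1·4·2 + 8·5·1 = 502 ≡ 7.
  S = (8, 1, 7) ≠ 0, so r is not a codeword (an error is present).
Step 3: locate the error. For a single error e at position i, S_ℓ = v_i·e·α_i^ℓ, so α_err = S_1/S_0.
  S_0^{−1} = 8^{−1} = 7 (mod 11), so α_err = 1·7 = 7 ≡ 7 = α_5. Error position i = 5.
  Consistency check: S_2/S_1 = 7·1 = 7 ≡ 7 = α_err ✓ (single-error assumption holds).
Step 4: error magnitude e = S_0/v_5 = S_0·∏_{j≠5}(α_5 − α_j) = 8·7 = 56 ≡ 1 (mod 11).
Step 5: correct position 5: c_5 = r_5 − e = 1 − 1 ≡ 0 (mod 11). Hence c = [8, 4, 6, 2, 0].
  Check: interpolating c through the α_i gives m(x) = 5 + 4·x (degree < 2) with m(α_i) = c_i for every i, so c is indeed a codeword.
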